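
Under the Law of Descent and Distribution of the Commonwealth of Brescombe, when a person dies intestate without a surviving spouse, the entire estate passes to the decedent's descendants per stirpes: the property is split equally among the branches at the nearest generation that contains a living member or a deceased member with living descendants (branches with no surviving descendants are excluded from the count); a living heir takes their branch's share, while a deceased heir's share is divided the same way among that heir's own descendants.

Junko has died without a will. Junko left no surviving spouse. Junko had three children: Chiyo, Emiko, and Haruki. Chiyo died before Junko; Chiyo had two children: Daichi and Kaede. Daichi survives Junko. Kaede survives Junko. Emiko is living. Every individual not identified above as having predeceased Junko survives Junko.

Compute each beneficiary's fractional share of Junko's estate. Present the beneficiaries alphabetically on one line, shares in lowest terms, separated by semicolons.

Daichi 1/6; Emiko 1/3; Haruki 1/3; Kaede 1/6

There is no surviving spouse, so the entire estate passes to Junko's descendants per stirpes.
The estate is divided into 3 equal shares of 1/3 among Chiyo, Emiko, Haruki.
Chiyo predeceased; the 1/3 allotted to Chiyo's branch passes to Chiyo's issue by representation.
The 1/3 is divided into 2 equal shares of 1/6 among Daichi, Kaede.
Daichi is living and takes 1/6.
Kaede is living and takes 1/6.
Emiko is living and takes 1/3.
Haruki is living and takes 1/3.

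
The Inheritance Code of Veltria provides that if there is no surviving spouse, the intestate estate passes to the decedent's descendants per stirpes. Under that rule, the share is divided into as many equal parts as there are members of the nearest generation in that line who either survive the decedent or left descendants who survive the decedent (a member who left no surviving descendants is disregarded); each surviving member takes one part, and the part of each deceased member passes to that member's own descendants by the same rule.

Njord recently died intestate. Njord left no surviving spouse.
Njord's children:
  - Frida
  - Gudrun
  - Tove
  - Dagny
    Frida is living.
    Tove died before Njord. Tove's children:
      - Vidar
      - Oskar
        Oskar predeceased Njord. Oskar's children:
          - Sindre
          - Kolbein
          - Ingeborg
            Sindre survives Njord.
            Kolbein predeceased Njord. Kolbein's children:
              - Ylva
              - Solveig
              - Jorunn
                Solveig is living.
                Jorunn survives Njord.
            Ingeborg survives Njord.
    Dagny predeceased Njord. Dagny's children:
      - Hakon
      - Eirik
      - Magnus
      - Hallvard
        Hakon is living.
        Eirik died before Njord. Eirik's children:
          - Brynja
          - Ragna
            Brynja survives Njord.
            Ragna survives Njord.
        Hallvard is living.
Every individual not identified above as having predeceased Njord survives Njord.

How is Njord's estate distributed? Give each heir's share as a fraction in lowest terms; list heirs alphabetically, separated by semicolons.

Brynja 1/32; Frida 1/4; Gudrun 1/4; Hakon 1/16; Hallvard 1/16; Ingeborg 1/24; Jorunn 1/72; Magnus 1/16; Ragna 1/32; Sindre 1/24; Solveig 1/72; Vidar 1/8; Ylva 1/72

There is no surviving spouse, so the entire estate passes to Njord's descendants per stirpes.
The estate is divided into 4 equal shares of 1/4 among Frida, Gudrun, Tove, Dagny.
Frida is living and takes 1/4.
Gudrun is living and takes 1/4.
Tove predeceased; the 1/4 allotted to Tove's branch passes to Tove's issue by representation.
The 1/4 is divided into 2 equal shares of 1/8 among Vidar, Oskar.
Vidar is living and takes 1/8.
Oskar predeceased; the 1/8 allotted to Oskar's branch passes to Oskar's issue by representation.
The 1/8 is divided into 3 equal shares of 1/24 among Sindre, Kolbein, Ingeborg.
Sindre is living and takes 1/24.
Kolbein predeceased; the 1/24 allotted to Kolbein's branch passes to Kolbein's issue by representation.
The 1/24 is divided into 3 equal shares of 1/72 among Ylva, Solveig, Jorunn.
Ylva is living and takes 1/72.
Solveig is living and takes 1/72.
Jorunn is living and takes 1/72.
Ingeborg is living and takes 1/24.
Dagny predeceased; the 1/4 allotted to Dagny's branch passes to Dagny's issue by representation.
The 1/4 is divided into 4 equal shares of 1/16 among Hakon, Eirik, Magnus, Hallvard.
Hakon is living and takes 1/16.
Eirik predeceased; the 1/16 allotted to Eirik's branch passes to Eirik's issue by representation.
The 1/16 is divided into 2 equal shares of 1/32 among Brynja, Ragna.
Brynja is living and takes 1/32.
Ragna is living and takes 1/32.
Magnus is living and takes 1/16.
Hallvard is living and takes 1/16.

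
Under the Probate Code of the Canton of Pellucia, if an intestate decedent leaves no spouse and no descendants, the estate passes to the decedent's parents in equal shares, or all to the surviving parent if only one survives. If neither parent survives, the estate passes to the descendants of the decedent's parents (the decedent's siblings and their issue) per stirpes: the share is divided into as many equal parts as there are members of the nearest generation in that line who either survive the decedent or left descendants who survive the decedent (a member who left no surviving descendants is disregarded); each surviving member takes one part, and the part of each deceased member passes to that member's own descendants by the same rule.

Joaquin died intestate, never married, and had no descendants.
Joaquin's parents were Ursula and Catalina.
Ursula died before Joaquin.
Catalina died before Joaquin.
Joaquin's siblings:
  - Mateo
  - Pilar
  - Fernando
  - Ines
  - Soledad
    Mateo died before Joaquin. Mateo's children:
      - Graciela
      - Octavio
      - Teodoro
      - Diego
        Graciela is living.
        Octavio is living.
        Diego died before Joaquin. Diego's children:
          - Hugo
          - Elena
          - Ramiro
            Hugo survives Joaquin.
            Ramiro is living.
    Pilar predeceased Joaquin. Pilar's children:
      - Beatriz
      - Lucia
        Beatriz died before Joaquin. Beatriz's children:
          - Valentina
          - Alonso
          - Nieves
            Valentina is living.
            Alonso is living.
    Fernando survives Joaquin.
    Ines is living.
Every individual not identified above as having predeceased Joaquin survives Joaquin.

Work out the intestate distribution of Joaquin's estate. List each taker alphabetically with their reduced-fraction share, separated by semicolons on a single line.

Neither parent survives and there are no descendants, so the estate passes to Joaquin's siblings and their issue per stirpes.
The estate is divided into 5 equal shares of 1/5 among Mateo, Pilar, Fernando, Ines, Soledad.
Mateo predeceased; the 1/5 allotted to Mateo's branch passes to Mateo's issue by representation.
The 1/5 is divided into 4 equal shares of 1/20 among Graciela, Octavio, Teodoro, Diego.
Graciela is living and takes 1/20.
Octavio is living and takes 1/20.
Teodoro is living and takes 1/20.
Diego predeceased; the 1/20 allotted to Diego's branch passes to Diego's issue by representation.
The 1/20 is divided into 3 equal shares of 1/60 among Hugo, Elena, Ramiro.
Hugo is living and takes 1/60.
Elena is living and takes 1/60.
Ramiro is living and takes 1/60.
Pilar predeceased; the 1/5 allotted to Pilar's branch passes to Pilar's issue by representation.
The 1/5 is divided into 2 equal shares of 1/10 among Beatriz, Lucia.
Beatriz predeceased; the 1/10 allotted to Beatriz's branch passes to Beatriz's issue by representation.
The 1/10 is divided into 3 equal shares of 1/30 among Valentina, Alonso, Nieves.
Valentina is living and takes 1/30.
Alonso is living and takes 1/30.
Nieves is living and takes 1/30.
Lucia is living and takes 1/10.
Fernando is living and takes 1/5.
Ines is living and takes 1/5.
Soledad is living and takes 1/5.

Alonso 1/30; Elena 1/60; Fernando 1/5; Graciela 1/20; Hugo 1/60; Ines 1/5; Lucia 1/10; Nieves 1/30; Octavio 1/20; Ramiro 1/60; Soledad 1/5; Teodoro 1/20; Valentina 1/30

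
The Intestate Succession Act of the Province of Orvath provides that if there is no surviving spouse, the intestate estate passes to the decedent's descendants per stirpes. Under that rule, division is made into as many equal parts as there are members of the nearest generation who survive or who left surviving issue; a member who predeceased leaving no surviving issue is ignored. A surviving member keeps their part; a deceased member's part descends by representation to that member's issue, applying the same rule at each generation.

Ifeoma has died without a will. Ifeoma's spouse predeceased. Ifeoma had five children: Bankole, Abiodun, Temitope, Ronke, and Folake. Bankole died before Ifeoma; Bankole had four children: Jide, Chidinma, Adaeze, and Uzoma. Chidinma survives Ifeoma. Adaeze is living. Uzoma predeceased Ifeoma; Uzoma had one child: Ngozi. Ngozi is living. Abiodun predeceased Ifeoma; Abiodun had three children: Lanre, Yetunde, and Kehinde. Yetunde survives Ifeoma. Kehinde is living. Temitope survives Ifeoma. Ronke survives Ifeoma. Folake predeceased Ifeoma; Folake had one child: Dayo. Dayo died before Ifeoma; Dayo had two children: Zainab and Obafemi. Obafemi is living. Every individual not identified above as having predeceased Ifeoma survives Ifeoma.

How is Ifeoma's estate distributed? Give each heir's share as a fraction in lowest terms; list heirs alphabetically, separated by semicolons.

There is no surviving spouse, so the entire estate passes to Ifeoma's descendants per stirpes.
The estate is divided into 5 equal shares of 1/5 among Bankole, Abiodun, Temitope, Ronke, Folake.
Bankole predeceased; the 1/5 allotted to Bankole's branch passes to Bankole's issue by representation.
The 1/5 is divided into 4 equal shares of 1/20 among Jide, Chidinma, Adaeze, Uzoma.
Jide is living and takes 1/20.
Chidinma is living and takes 1/20.
Adaeze is living and takes 1/20.
Uzoma predeceased; the 1/20 allotted to Uzoma's branch passes to Uzoma's issue by representation.
Ngozi is the sole taker at this level and receives the full 1/20.
Abiodun predeceased; the 1/5 allotted to Abiodun's branch passes to Abiodun's issue by representation.
The 1/5 is divided into 3 equal shares of 1/15 among Lanre, Yetunde, Kehinde.
Lanre is living and takes 1/15.
Yetunde is living and takes 1/15.
Kehinde is living and takes 1/15.
Temitope is living and takes 1/5.
Ronke is living and takes 1/5.
Folake predeceased; the 1/5 allotted to Folake's branch passes to Folake's issue by representation.
Dayo's line is the sole branch at this level, so the full 1/5 passes to Dayo's issue by representation.
The 1/5 is divided into 2 equal shares of 1/10 among Zainab, Obafemi.
Zainab is living and takes 1/10.
Obafemi is living and takes 1/10.

Adaeze 1/20; Chidinma 1/20; Jide 1/20; Kehinde 1/15; Lanre 1/15; Ngozi 1/20; Obafemi 1/10; Ronke 1/5; Temitope 1/5; Yetunde 1/15; Zainab 1/10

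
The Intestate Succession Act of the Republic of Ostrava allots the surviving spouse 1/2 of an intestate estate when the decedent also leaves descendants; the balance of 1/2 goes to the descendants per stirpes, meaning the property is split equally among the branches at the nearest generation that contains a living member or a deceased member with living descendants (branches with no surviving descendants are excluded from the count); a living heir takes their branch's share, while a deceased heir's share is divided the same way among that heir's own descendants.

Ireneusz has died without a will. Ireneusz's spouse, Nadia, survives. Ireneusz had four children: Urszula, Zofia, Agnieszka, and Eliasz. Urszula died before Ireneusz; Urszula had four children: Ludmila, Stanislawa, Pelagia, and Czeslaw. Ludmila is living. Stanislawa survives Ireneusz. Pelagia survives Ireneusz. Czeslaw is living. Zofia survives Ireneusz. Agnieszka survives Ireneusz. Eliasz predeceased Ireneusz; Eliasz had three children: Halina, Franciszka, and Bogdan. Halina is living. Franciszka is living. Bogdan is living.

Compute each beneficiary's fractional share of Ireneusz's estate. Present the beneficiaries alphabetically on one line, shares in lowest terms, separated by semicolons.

Agnieszka 1/8; Bogdan 1/24; Czeslaw 1/32; Franciszka 1/24; Halina 1/24; Ludmila 1/32; Nadia 1/2; Pelagia 1/32; Stanislawa 1/32; Zofia 1/8

Nadia, as surviving spouse, takes 1/2.
The remaining 1/2 passes to Ireneusz's descendants per stirpes.
The 1/2 is divided into 4 equal shares of 1/8 among Urszula, Zofia, Agnieszka, Eliasz.
Urszula predeceased; the 1/8 allotted to Urszula's branch passes to Urszula's issue by representation.
The 1/8 is divided into 4 equal shares of 1/32 among Ludmila, Stanislawa, Pelagia, Czeslaw.
Ludmila is living and takes 1/32.
Stanislawa is living and takes 1/32.
Pelagia is living and takes 1/32.
Czeslaw is living and takes 1/32.
Zofia is living and takes 1/8.
Agnieszka is living and takes 1/8.
Eliasz predeceased; the 1/8 allotted to Eliasz's branch passes to Eliasz's issue by representation.
The 1/8 is divided into 3 equal shares of 1/24 among Halina, Franciszka, Bogdan.
Halina is living and takes 1/24.
Franciszka is living and takes 1/24.
Bogdan is living and takes 1/24.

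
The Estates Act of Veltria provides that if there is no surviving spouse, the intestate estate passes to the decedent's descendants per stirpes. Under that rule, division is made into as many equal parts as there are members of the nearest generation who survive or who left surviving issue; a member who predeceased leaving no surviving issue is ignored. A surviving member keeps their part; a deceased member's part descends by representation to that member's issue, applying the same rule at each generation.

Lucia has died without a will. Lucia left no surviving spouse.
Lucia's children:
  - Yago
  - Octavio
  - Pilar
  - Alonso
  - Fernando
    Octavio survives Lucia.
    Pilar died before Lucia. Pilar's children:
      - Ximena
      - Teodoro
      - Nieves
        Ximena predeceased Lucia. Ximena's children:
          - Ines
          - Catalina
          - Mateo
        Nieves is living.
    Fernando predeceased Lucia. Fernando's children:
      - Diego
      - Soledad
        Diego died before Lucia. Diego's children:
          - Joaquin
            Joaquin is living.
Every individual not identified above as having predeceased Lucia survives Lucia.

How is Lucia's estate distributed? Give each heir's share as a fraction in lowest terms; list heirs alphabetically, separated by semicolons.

Alonso 1/5; Catalina 1/45; Ines 1/45; Joaquin 1/10; Mateo 1/45; Nieves 1/15; Octavio 1/5; Soledad 1/10; Teodoro 1/15; Yago 1/5

There is no surviving spouse, so the entire estate passes to Lucia's descendants per stirpes.
The estate is divided into 5 equal shares of 1/5 among Yago, Octavio, Pilar, Alonso, Fernando.
Yago is living and takes 1/5.
Octavio is living and takes 1/5.
Pilar predeceased; the 1/5 allotted to Pilar's branch passes to Pilar's issue by representation.
The 1/5 is divided into 3 equal shares of 1/15 among Ximena, Teodoro, Nieves.
Ximena predeceased; the 1/15 allotted to Ximena's branch passes to Ximena's issue by representation.
The 1/15 is divided into 3 equal shares of 1/45 among Ines, Catalina, Mateo.
Ines is living and takes 1/45.
Catalina is living and takes 1/45.
Mateo is living and takes 1/45.
Teodoro is living and takes 1/15.
Nieves is living and takes 1/15.
Alonso is living and takes 1/5.
Fernando predeceased; the 1/5 allotted to Fernando's branch passes to Fernando's issue by representation.
The 1/5 is divided into 2 equal shares of 1/10 among Diego, Soledad.
Diego predeceased; the 1/10 allotted to Diego's branch passes to Diego's issue by representation.
Joaquin is the sole taker at this level and receives the full 1/10.
Soledad is living and takes 1/10.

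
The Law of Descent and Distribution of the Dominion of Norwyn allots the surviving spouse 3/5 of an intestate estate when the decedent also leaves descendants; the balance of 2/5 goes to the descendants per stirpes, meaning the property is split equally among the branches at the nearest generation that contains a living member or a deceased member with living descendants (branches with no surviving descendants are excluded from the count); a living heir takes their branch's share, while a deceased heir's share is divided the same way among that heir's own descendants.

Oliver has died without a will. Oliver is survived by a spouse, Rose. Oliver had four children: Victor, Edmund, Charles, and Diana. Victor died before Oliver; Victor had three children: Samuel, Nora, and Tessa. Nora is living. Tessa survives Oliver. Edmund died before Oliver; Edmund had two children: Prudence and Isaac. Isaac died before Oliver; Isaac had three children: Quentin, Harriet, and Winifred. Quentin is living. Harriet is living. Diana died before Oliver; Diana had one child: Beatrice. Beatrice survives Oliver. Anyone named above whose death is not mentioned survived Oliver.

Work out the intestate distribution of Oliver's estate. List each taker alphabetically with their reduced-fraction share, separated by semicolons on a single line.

Beatrice 1/10; Charles 1/10; Harriet 1/60; Nora 1/30; Prudence 1/20; Quentin 1/60; Rose 3/5; Samuel 1/30; Tessa 1/30; Winifred 1/60

Rose, as surviving spouse, takes 3/5.
The remaining 2/5 passes to Oliver's descendants per stirpes.
The 2/5 is divided into 4 equal shares of 1/10 among Victor, Edmund, Charles, Diana.
Victor predeceased; the 1/10 allotted to Victor's branch passes to Victor's issue by representation.
The 1/10 is divided into 3 equal shares of 1/30 among Samuel, Nora, Tessa.
Samuel is living and takes 1/30.
Nora is living and takes 1/30.
Tessa is living and takes 1/30.
Edmund predeceased; the 1/10 allotted to Edmund's branch passes to Edmund's issue by representation.
The 1/10 is divided into 2 equal shares of 1/20 among Prudence, Isaac.
Prudence is living and takes 1/20.
Isaac predeceased; the 1/20 allotted to Isaac's branch passes to Isaac's issue by representation.
The 1/20 is divided into 3 equal shares of 1/60 among Quentin, Harriet, Winifred.
Quentin is living and takes 1/60.
Harriet is living and takes 1/60.
Winifred is living and takes 1/60.
Charles is living and takes 1/10.
Diana predeceased; the 1/10 allotted to Diana's branch passes to Diana's issue by representation.
Beatrice is the sole taker at this level and receives the full 1/10.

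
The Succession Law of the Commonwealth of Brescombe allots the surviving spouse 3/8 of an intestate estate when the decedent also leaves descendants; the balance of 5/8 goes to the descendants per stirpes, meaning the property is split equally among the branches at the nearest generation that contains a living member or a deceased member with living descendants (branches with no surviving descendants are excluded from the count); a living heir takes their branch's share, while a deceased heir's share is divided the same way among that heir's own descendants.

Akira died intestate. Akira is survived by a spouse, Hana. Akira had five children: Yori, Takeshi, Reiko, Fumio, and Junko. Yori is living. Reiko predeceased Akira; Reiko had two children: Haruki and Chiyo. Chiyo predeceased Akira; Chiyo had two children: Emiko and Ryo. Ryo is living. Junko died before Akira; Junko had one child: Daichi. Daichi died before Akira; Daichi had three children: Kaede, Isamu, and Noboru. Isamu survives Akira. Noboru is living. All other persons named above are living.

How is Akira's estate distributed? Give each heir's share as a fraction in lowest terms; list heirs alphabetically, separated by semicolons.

Hana, as surviving spouse, takes 3/8.
The remaining 5/8 passes to Akira's descendants per stirpes.
The 5/8 is divided into 5 equal shares of 1/8 among Yori, Takeshi, Reiko, Fumio, Junko.
Yori is living and takes 1/8.
Takeshi is living and takes 1/8.
Reiko predeceased; the 1/8 allotted to Reiko's branch passes to Reiko's issue by representation.
The 1/8 is divided into 2 equal shares of 1/16 among Haruki, Chiyo.
Haruki is living and takes 1/16.
Chiyo predeceased; the 1/16 allotted to Chiyo's branch passes to Chiyo's issue by representation.
The 1/16 is divided into 2 equal shares of 1/32 among Emiko, Ryo.
Emiko is living and takes 1/32.
Ryo is living and takes 1/32.
Fumio is living and takes 1/8.
Junko predeceased; the 1/8 allotted to Junko's branch passes to Junko's issue by representation.
Daichi's line is the sole branch at this level, so the full 1/8 passes to Daichi's issue by representation.
The 1/8 is divided into 3 equal shares of 1/24 among Kaede, Isamu, Noboru.
Kaede is living and takes 1/24.
Isamu is living and takes 1/24.
Noboru is living and takes 1/24.

Emiko 1/32; Fumio 1/8; Hana 3/8; Haruki 1/16; Isamu 1/24; Kaede 1/24; Noboru 1/24; Ryo 1/32; Takeshi 1/8; Yori 1/8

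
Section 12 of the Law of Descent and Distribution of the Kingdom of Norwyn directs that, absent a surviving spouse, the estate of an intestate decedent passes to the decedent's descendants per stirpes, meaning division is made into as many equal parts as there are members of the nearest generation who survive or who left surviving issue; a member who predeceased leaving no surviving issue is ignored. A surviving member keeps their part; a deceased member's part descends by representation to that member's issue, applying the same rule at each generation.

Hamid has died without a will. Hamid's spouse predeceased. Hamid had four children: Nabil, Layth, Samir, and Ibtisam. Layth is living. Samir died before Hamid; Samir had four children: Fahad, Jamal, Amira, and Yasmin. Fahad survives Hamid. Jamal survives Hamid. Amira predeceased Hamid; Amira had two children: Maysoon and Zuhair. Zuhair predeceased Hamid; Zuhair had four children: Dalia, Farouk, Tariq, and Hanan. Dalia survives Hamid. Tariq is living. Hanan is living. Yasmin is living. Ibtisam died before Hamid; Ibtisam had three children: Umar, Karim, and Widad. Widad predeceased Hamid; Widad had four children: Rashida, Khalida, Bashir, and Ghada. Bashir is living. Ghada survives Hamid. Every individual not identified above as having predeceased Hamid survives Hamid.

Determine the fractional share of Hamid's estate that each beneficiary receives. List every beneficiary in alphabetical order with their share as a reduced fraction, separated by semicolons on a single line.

Bashir 1/48; Dalia 1/128; Fahad 1/16; Farouk 1/128; Ghada 1/48; Hanan 1/128; Jamal 1/16; Karim 1/12; Khalida 1/48; Layth 1/4; Maysoon 1/32; Nabil 1/4; Rashida 1/48; Tariq 1/128; Umar 1/12; Yasmin 1/16

There is no surviving spouse, so the entire estate passes to Hamid's descendants per stirpes.
The estate is divided into 4 equal shares of 1/4 among Nabil, Layth, Samir, Ibtisam.
Nabil is living and takes 1/4.
Layth is living and takes 1/4.
Samir predeceased; the 1/4 allotted to Samir's branch passes to Samir's issue by representation.
The 1/4 is divided into 4 equal shares of 1/16 among Fahad, Jamal, Amira, Yasmin.
Fahad is living and takes 1/16.
Jamal is living and takes 1/16.
Amira predeceased; the 1/16 allotted to Amira's branch passes to Amira's issue by representation.
The 1/16 is divided into 2 equal shares of 1/32 among Maysoon, Zuhair.
Maysoon is living and takes 1/32.
Zuhair predeceased; the 1/32 allotted to Zuhair's branch passes to Zuhair's issue by representation.
The 1/32 is divided into 4 equal shares of 1/128 among Dalia, Farouk, Tariq, Hanan.
Dalia is living and takes 1/128.
Farouk is living and takes 1/128.
Tariq is living and takes 1/128.
Hanan is living and takes 1/128.
Yasmin is living and takes 1/16.
Ibtisam predeceased; the 1/4 allotted to Ibtisam's branch passes to Ibtisam's issue by representation.
The 1/4 is divided into 3 equal shares of 1/12 among Umar, Karim, Widad.
Umar is living and takes 1/12.
Karim is living and takes 1/12.
Widad predeceased; the 1/12 allotted to Widad's branch passes to Widad's issue by representation.
The 1/12 is divided into 4 equal shares of 1/48 among Rashida, Khalida, Bashir, Ghada.
Rashida is living and takes 1/48.
Khalida is living and takes 1/48.
Bashir is living and takes 1/48.
Ghada is living and takes 1/48.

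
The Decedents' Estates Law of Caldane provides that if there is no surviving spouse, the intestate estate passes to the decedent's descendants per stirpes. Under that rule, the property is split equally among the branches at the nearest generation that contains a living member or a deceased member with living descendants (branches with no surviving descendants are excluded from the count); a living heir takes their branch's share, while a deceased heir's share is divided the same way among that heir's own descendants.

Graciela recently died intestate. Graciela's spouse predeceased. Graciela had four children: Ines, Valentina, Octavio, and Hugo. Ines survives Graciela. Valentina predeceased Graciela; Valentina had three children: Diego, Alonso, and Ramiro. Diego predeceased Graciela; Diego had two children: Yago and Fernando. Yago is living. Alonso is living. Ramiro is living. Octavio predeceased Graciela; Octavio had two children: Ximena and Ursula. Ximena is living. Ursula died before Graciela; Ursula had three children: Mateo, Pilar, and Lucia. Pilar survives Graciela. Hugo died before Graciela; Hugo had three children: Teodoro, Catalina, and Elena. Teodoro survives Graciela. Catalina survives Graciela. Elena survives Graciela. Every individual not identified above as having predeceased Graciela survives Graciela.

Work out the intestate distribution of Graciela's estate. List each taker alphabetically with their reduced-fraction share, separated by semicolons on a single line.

Alonso 1/12; Catalina 1/12; Elena 1/12; Fernando 1/24; Ines 1/4; Lucia 1/24; Mateo 1/24; Pilar 1/24; Ramiro 1/12; Teodoro 1/12; Ximena 1/8; Yago 1/24

There is no surviving spouse, so the entire estate passes to Graciela's descendants per stirpes.
The estate is divided into 4 equal shares of 1/4 among Ines, Valentina, Octavio, Hugo.
Ines is living and takes 1/4.
Valentina predeceased; the 1/4 allotted to Valentina's branch passes to Valentina's issue by representation.
The 1/4 is divided into 3 equal shares of 1/12 among Diego, Alonso, Ramiro.
Diego predeceased; the 1/12 allotted to Diego's branch passes to Diego's issue by representation.
The 1/12 is divided into 2 equal shares of 1/24 among Yago, Fernando.
Yago is living and takes 1/24.
Fernando is living and takes 1/24.
Alonso is living and takes 1/12.
Ramiro is living and takes 1/12.
Octavio predeceased; the 1/4 allotted to Octavio's branch passes to Octavio's issue by representation.
The 1/4 is divided into 2 equal shares of 1/8 among Ximena, Ursula.
Ximena is living and takes 1/8.
Ursula predeceased; the 1/8 allotted to Ursula's branch passes to Ursula's issue by representation.
The 1/8 is divided into 3 equal shares of 1/24 among Mateo, Pilar, Lucia.
Mateo is living and takes 1/24.
Pilar is living and takes 1/24.
Lucia is living and takes 1/24.
Hugo predeceased; the 1/4 allotted to Hugo's branch passes to Hugo's issue by representation.
The 1/4 is divided into 3 equal shares of 1/12 among Teodoro, Catalina, Elena.
Teodoro is living and takes 1/12.
Catalina is living and takes 1/12.
Elena is living and takes 1/12.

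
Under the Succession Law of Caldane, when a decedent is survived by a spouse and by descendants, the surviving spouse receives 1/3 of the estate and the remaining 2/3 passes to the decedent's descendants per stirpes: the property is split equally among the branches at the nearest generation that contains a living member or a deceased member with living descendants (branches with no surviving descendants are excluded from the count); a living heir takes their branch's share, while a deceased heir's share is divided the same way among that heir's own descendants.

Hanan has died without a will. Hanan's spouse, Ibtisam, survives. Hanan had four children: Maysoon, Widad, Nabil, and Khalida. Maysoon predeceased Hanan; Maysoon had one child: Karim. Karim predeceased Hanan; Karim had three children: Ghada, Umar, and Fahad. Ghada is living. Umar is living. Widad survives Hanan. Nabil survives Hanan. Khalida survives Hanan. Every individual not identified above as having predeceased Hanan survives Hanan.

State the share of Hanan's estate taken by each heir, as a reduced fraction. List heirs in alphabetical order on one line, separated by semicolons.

Ibtisam, as surviving spouse, takes 1/3.
The remaining 2/3 passes to Hanan's descendants per stirpes.
The 2/3 is divided into 4 equal shares of 1/6 among Maysoon, Widad, Nabil, Khalida.
Maysoon predeceased; the 1/6 allotted to Maysoon's branch passes to Maysoon's issue by representation.
Karim's line is the sole branch at this level, so the full 1/6 passes to Karim's issue by representation.
The 1/6 is divided into 3 equal shares of 1/18 among Ghada, Umar, Fahad.
Ghada is living and takes 1/18.
Umar is living and takes 1/18.
Fahad is living and takes 1/18.
Widad is living and takes 1/6.
Nabil is living and takes 1/6.
Khalida is living and takes 1/6.

Fahad 1/18; Ghada 1/18; Ibtisam 1/3; Khalida 1/6; Nabil 1/6; Umar 1/18; Widad 1/6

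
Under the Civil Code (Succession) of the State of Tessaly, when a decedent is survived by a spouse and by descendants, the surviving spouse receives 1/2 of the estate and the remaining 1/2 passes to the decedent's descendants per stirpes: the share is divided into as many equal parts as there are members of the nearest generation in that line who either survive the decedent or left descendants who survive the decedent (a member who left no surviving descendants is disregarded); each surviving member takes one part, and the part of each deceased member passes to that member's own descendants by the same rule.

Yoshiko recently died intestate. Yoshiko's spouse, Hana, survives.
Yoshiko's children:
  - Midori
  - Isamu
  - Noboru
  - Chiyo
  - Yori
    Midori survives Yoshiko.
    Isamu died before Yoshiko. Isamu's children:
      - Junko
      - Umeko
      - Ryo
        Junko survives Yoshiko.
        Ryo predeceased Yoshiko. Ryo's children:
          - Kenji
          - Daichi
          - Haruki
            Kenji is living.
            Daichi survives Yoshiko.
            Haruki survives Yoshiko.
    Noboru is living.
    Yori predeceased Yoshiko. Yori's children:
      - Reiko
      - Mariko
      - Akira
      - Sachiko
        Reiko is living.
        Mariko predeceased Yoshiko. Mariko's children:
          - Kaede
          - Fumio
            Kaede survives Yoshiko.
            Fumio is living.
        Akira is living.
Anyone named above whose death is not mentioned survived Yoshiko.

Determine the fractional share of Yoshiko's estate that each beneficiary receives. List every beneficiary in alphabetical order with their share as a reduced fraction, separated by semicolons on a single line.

Hana, as surviving spouse, takes 1/2.
The remaining 1/2 passes to Yoshiko's descendants per stirpes.
The 1/2 is divided into 5 equal shares of 1/10 among Midori, Isamu, Noboru, Chiyo, Yori.
Midori is living and takes 1/10.
Isamu predeceased; the 1/10 allotted to Isamu's branch passes to Isamu's issue by representation.
The 1/10 is divided into 3 equal shares of 1/30 among Junko, Umeko, Ryo.
Junko is living and takes 1/30.
Umeko is living and takes 1/30.
Ryo predeceased; the 1/30 allotted to Ryo's branch passes to Ryo's issue by representation.
The 1/30 is divided into 3 equal shares of 1/90 among Kenji, Daichi, Haruki.
Kenji is living and takes 1/90.
Daichi is living and takes 1/90.
Haruki is living and takes 1/90.
Noboru is living and takes 1/10.
Chiyo is living and takes 1/10.
Yori predeceased; the 1/10 allotted to Yori's branch passes to Yori's issue by representation.
The 1/10 is divided into 4 equal shares of 1/40 among Reiko, Mariko, Akira, Sachiko.
Reiko is living and takes 1/40.
Mariko predeceased; the 1/40 allotted to Mariko's branch passes to Mariko's issue by representation.
The 1/40 is divided into 2 equal shares of 1/80 among Kaede, Fumio.
Kaede is living and takes 1/80.
Fumio is living and takes 1/80.
Akira is living and takes 1/40.
Sachiko is living and takes 1/40.

Akira 1/40; Chiyo 1/10; Daichi 1/90; Fumio 1/80; Hana 1/2; Haruki 1/90; Junko 1/30; Kaede 1/80; Kenji 1/90; Midori 1/10; Noboru 1/10; Reiko 1/40; Sachiko 1/40; Umeko 1/30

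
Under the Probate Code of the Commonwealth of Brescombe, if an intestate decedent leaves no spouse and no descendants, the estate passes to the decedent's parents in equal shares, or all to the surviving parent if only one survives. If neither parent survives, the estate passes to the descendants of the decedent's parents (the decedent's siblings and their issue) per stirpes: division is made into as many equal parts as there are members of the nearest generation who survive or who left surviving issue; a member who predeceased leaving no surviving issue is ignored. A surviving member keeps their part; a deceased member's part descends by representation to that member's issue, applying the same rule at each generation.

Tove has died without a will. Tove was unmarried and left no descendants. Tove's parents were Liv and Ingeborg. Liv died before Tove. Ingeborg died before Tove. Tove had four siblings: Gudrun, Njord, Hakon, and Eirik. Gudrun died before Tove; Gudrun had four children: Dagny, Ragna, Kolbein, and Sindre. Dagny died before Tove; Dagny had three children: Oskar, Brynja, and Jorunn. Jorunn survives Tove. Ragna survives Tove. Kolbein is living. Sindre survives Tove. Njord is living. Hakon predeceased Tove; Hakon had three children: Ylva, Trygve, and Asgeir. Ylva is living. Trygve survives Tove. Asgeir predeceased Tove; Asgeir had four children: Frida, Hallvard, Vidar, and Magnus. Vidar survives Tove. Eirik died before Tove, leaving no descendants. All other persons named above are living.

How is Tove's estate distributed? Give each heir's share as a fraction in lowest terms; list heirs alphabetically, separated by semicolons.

Brynja 1/36; Frida 1/36; Hallvard 1/36; Jorunn 1/36; Kolbein 1/12; Magnus 1/36; Njord 1/3; Oskar 1/36; Ragna 1/12; Sindre 1/12; Trygve 1/9; Vidar 1/36; Ylva 1/9

Neither parent survives and there are no descendants, so the estate passes to Tove's siblings and their issue per stirpes.
Eirik left no surviving issue, so that branch lapses and is disregarded.
The estate is divided into 3 equal shares of 1/3 among Gudrun, Njord, Hakon.
Gudrun predeceased; the 1/3 allotted to Gudrun's branch passes to Gudrun's issue by representation.
The 1/3 is divided into 4 equal shares of 1/12 among Dagny, Ragna, Kolbein, Sindre.
Dagny predeceased; the 1/12 allotted to Dagny's branch passes to Dagny's issue by representation.
The 1/12 is divided into 3 equal shares of 1/36 among Oskar, Brynja, Jorunn.
Oskar is living and takes 1/36.
Brynja is living and takes 1/36.
Jorunn is living and takes 1/36.
Ragna is living and takes 1/12.
Kolbein is living and takes 1/12.
Sindre is living and takes 1/12.
Njord is living and takes 1/3.
Hakon predeceased; the 1/3 allotted to Hakon's branch passes to Hakon's issue by representation.
The 1/3 is divided into 3 equal shares of 1/9 among Ylva, Trygve, Asgeir.
Ylva is living and takes 1/9.
Trygve is living and takes 1/9.
Asgeir predeceased; the 1/9 allotted to Asgeir's branch passes to Asgeir's issue by representation.
The 1/9 is divided into 4 equal shares of 1/36 among Frida, Hallvard, Vidar, Magnus.
Frida is living and takes 1/36.
Hallvard is living and takes 1/36.
Vidar is living and takes 1/36.
Magnus is living and takes 1/36.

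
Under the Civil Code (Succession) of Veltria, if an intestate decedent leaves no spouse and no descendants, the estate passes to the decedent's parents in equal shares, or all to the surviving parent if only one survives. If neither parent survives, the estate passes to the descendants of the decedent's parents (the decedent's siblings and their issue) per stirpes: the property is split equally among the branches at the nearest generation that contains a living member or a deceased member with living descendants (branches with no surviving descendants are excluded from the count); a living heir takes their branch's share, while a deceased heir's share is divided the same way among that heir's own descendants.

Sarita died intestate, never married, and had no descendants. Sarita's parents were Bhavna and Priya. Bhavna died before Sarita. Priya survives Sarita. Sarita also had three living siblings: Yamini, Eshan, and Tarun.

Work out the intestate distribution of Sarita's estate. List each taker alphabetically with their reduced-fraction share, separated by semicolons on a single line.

Only one parent, Priya, survives, so Priya takes the entire estate. The siblings take nothing because a surviving parent has priority.

Priya 1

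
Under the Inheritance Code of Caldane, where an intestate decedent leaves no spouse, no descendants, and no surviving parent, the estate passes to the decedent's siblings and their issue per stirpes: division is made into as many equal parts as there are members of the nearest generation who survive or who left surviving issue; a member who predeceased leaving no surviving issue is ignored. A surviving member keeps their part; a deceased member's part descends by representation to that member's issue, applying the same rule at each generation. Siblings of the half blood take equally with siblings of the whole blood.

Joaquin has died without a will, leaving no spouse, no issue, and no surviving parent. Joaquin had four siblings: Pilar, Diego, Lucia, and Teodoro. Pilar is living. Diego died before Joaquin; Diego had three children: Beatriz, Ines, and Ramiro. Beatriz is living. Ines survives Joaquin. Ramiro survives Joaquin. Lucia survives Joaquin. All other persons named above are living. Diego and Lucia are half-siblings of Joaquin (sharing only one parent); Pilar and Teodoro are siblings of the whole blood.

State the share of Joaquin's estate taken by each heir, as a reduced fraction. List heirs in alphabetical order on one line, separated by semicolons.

Beatriz 1/12; Ines 1/12; Lucia 1/4; Pilar 1/4; Ramiro 1/12; Teodoro 1/4

No spouse, descendants, or parent survives, so the estate passes to Joaquin's siblings per stirpes.
Half-blood and whole-blood siblings take equally under the stated rule.
The estate is divided into 4 equal shares of 1/4 among Pilar, Diego, Lucia, Teodoro.
Pilar is living and takes 1/4.
Diego predeceased; the 1/4 allotted to Diego's branch passes to Diego's issue by representation.
The 1/4 is divided into 3 equal shares of 1/12 among Beatriz, Ines, Ramiro.
Beatriz is living and takes 1/12.
Ines is living and takes 1/12.
Ramiro is living and takes 1/12.
Lucia is living and takes 1/4.
Teodoro is living and takes 1/4.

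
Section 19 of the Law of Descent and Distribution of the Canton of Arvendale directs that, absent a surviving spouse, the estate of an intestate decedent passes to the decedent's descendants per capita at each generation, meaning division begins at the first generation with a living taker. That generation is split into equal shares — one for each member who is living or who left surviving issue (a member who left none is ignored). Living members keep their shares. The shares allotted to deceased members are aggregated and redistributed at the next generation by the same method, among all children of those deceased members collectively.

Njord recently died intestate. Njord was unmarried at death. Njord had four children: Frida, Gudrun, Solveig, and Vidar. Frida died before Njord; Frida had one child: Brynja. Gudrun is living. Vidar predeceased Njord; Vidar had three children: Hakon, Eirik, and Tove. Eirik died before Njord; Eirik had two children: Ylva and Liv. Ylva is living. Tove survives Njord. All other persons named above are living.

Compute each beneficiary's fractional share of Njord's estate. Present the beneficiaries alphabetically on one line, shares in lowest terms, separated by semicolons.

There is no surviving spouse, so the entire estate passes to Njord's descendants per capita at each generation.
At generation 1 (Frida, Gudrun, Solveig, Vidar) there are 4 shares of (1)/4 = 1/4 each.
Living: Gudrun and Solveig — each takes 1/4.
Deceased: Frida and Vidar. Their combined 1/2 is pooled and carried to generation 2.
At generation 2 (Brynja, Hakon, Eirik, Tove) there are 4 shares of (1/2)/4 = 1/8 each.
Living: Brynja, Hakon, and Tove — each takes 1/8.
Deceased: Eirik. That 1/8 share is carried to generation 3.
At generation 3 (Ylva, Liv) there are 2 shares of (1/8)/2 = 1/16 each.
Living: Ylva and Liv — each takes 1/16.

Brynja 1/8; Gudrun 1/4; Hakon 1/8; Liv 1/16; Solveig 1/4; Tove 1/8; Ylva 1/16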